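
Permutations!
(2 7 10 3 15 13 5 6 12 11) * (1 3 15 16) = (1 3 16)(2 7 10 15 13 5 6 12 11) = [0, 3, 7, 16, 4, 6, 12, 10, 8, 9, 15, 2, 11, 5, 14, 13, 1]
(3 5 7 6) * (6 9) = (3 5 7 9 6) = [0, 1, 2, 5, 4, 7, 3, 9, 8, 6]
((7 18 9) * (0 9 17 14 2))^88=(0 17 9 14 7 2 18)=[17, 1, 18, 3, 4, 5, 6, 2, 8, 14, 10, 11, 12, 13, 7, 15, 16, 9, 0]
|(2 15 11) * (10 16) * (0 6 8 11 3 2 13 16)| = |(0 6 8 11 13 16 10)(2 15 3)| = 21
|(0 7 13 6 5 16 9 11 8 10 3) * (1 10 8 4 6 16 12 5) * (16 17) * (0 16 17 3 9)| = 30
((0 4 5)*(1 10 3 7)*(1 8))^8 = (0 5 4)(1 7 10 8 3) = [5, 7, 2, 1, 0, 4, 6, 10, 3, 9, 8]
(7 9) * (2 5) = (2 5)(7 9) = [0, 1, 5, 3, 4, 2, 6, 9, 8, 7]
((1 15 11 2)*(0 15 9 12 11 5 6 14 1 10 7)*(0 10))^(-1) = (0 2 11 12 9 1 14 6 5 15)(7 10) = [2, 14, 11, 3, 4, 15, 5, 10, 8, 1, 7, 12, 9, 13, 6, 0]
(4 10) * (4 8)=(4 10 8)=[0, 1, 2, 3, 10, 5, 6, 7, 4, 9, 8]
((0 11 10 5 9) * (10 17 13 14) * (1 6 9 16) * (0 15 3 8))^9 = (0 6 14 8 1 13 3 16 17 15 5 11 9 10) = [6, 13, 2, 16, 4, 11, 14, 7, 1, 10, 0, 9, 12, 3, 8, 5, 17, 15]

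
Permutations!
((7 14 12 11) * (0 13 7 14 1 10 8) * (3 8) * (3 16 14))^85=(0 11 16 7 8 12 10 13 3 14 1)=[11, 0, 2, 14, 4, 5, 6, 8, 12, 9, 13, 16, 10, 3, 1, 15, 7]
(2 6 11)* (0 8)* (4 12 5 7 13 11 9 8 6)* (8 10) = [6, 1, 4, 3, 12, 7, 9, 13, 0, 10, 8, 2, 5, 11] = (0 6 9 10 8)(2 4 12 5 7 13 11)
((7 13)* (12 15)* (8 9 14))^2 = (15)(8 14 9) = [0, 1, 2, 3, 4, 5, 6, 7, 14, 8, 10, 11, 12, 13, 9, 15]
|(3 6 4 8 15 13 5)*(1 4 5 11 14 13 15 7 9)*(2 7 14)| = 9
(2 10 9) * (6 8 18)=(2 10 9)(6 8 18)=[0, 1, 10, 3, 4, 5, 8, 7, 18, 2, 9, 11, 12, 13, 14, 15, 16, 17, 6]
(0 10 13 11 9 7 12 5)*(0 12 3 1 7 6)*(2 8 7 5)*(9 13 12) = (0 10 12 2 8 7 3 1 5 9 6)(11 13) = [10, 5, 8, 1, 4, 9, 0, 3, 7, 6, 12, 13, 2, 11]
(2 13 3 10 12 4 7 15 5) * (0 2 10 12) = (0 2 13 3 12 4 7 15 5 10) = [2, 1, 13, 12, 7, 10, 6, 15, 8, 9, 0, 11, 4, 3, 14, 5]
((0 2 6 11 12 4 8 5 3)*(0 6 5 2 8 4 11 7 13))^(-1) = [13, 1, 8, 5, 4, 2, 3, 6, 0, 9, 10, 12, 11, 7] = (0 13 7 6 3 5 2 8)(11 12)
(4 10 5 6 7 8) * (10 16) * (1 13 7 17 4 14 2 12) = (1 13 7 8 14 2 12)(4 16 10 5 6 17) = [0, 13, 12, 3, 16, 6, 17, 8, 14, 9, 5, 11, 1, 7, 2, 15, 10, 4]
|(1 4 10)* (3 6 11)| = |(1 4 10)(3 6 11)| = 3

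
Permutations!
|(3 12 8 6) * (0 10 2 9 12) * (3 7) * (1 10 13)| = |(0 13 1 10 2 9 12 8 6 7 3)| = 11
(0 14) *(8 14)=[8, 1, 2, 3, 4, 5, 6, 7, 14, 9, 10, 11, 12, 13, 0]=(0 8 14)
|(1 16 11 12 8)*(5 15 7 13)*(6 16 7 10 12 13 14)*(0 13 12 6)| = 13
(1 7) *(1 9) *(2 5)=(1 7 9)(2 5)=[0, 7, 5, 3, 4, 2, 6, 9, 8, 1]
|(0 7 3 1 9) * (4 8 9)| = 7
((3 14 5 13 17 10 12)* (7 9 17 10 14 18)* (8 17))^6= [0, 1, 2, 14, 4, 7, 6, 13, 12, 10, 8, 11, 17, 9, 18, 15, 16, 3, 5]= (3 14 18 5 7 13 9 10 8 12 17)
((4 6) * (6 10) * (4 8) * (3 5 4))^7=(3 5 4 10 6 8)=[0, 1, 2, 5, 10, 4, 8, 7, 3, 9, 6]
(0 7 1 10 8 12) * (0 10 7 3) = (0 3)(1 7)(8 12 10) = [3, 7, 2, 0, 4, 5, 6, 1, 12, 9, 8, 11, 10]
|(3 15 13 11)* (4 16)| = |(3 15 13 11)(4 16)| = 4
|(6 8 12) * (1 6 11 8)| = |(1 6)(8 12 11)| = 6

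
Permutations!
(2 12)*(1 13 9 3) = (1 13 9 3)(2 12) = [0, 13, 12, 1, 4, 5, 6, 7, 8, 3, 10, 11, 2, 9]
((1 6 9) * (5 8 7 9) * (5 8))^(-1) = (1 9 7 8 6) = [0, 9, 2, 3, 4, 5, 1, 8, 6, 7]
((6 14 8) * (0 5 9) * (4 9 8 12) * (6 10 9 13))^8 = (0 10 5 9 8)(4 14 13 12 6) = [10, 1, 2, 3, 14, 9, 4, 7, 0, 8, 5, 11, 6, 12, 13]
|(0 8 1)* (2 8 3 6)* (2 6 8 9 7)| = |(0 3 8 1)(2 9 7)| = 12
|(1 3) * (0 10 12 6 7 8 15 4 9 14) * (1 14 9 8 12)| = 15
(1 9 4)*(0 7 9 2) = (0 7 9 4 1 2) = [7, 2, 0, 3, 1, 5, 6, 9, 8, 4]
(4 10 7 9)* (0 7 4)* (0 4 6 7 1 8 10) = (0 1 8 10 6 7 9 4) = [1, 8, 2, 3, 0, 5, 7, 9, 10, 4, 6]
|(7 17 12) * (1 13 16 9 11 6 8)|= 21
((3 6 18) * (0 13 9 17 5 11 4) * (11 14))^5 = [14, 1, 2, 18, 5, 13, 3, 7, 8, 4, 10, 17, 12, 11, 9, 15, 16, 0, 6] = (0 14 9 4 5 13 11 17)(3 18 6)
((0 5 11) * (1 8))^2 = (0 11 5) = [11, 1, 2, 3, 4, 0, 6, 7, 8, 9, 10, 5]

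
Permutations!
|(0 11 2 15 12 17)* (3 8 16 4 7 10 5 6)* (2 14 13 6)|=|(0 11 14 13 6 3 8 16 4 7 10 5 2 15 12 17)|=16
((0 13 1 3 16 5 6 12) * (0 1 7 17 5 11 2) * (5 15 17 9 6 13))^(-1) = (0 2 11 16 3 1 12 6 9 7 13 5)(15 17) = [2, 12, 11, 1, 4, 0, 9, 13, 8, 7, 10, 16, 6, 5, 14, 17, 3, 15]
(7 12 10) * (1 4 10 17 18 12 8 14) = (1 4 10 7 8 14)(12 17 18) = [0, 4, 2, 3, 10, 5, 6, 8, 14, 9, 7, 11, 17, 13, 1, 15, 16, 18, 12]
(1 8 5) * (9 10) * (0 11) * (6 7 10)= (0 11)(1 8 5)(6 7 10 9)= [11, 8, 2, 3, 4, 1, 7, 10, 5, 6, 9, 0]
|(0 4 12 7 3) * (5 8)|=10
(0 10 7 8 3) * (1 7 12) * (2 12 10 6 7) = [6, 2, 12, 0, 4, 5, 7, 8, 3, 9, 10, 11, 1] = (0 6 7 8 3)(1 2 12)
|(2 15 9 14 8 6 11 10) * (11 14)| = 15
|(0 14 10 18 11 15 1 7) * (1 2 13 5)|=11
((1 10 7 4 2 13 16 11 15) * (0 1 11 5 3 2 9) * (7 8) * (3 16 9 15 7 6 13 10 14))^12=(16)(0 14 2 8 13)(1 3 10 6 9)=[14, 3, 8, 10, 4, 5, 9, 7, 13, 1, 6, 11, 12, 0, 2, 15, 16]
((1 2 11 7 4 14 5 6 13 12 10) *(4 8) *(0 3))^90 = (1 14)(2 5)(4 10)(6 11)(7 13)(8 12) = [0, 14, 5, 3, 10, 2, 11, 13, 12, 9, 4, 6, 8, 7, 1]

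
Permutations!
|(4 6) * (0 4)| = |(0 4 6)| = 3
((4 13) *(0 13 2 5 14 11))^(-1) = (0 11 14 5 2 4 13) = [11, 1, 4, 3, 13, 2, 6, 7, 8, 9, 10, 14, 12, 0, 5]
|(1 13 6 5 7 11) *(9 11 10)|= |(1 13 6 5 7 10 9 11)|= 8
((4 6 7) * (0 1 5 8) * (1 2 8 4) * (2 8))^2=[0, 4, 2, 3, 7, 6, 1, 5, 8]=(8)(1 4 7 5 6)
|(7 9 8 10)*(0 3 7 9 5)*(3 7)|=3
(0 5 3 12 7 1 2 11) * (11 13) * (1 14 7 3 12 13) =(0 5 12 3 13 11)(1 2)(7 14) =[5, 2, 1, 13, 4, 12, 6, 14, 8, 9, 10, 0, 3, 11, 7]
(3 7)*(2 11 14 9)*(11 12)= (2 12 11 14 9)(3 7)= [0, 1, 12, 7, 4, 5, 6, 3, 8, 2, 10, 14, 11, 13, 9]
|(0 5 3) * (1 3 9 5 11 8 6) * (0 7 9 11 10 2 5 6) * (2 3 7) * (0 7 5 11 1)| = 18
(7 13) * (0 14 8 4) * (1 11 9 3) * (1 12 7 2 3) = (0 14 8 4)(1 11 9)(2 3 12 7 13) = [14, 11, 3, 12, 0, 5, 6, 13, 4, 1, 10, 9, 7, 2, 8]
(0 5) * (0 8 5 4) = (0 4)(5 8) = [4, 1, 2, 3, 0, 8, 6, 7, 5]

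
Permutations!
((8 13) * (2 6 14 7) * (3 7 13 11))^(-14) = [0, 1, 14, 2, 4, 5, 13, 6, 3, 9, 10, 7, 12, 11, 8] = (2 14 8 3)(6 13 11 7)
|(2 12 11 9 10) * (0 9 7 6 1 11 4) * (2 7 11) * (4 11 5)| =11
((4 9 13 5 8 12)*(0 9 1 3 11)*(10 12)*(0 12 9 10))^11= (0 8 5 13 9 10)(1 3 11 12 4)= [8, 3, 2, 11, 1, 13, 6, 7, 5, 10, 0, 12, 4, 9]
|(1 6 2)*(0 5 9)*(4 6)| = 12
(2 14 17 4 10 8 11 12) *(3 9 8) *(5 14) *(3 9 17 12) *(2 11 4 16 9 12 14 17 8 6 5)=[0, 1, 2, 8, 10, 17, 5, 7, 4, 6, 12, 3, 11, 13, 14, 15, 9, 16]=(3 8 4 10 12 11)(5 17 16 9 6)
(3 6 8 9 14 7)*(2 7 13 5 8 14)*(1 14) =[0, 14, 7, 6, 4, 8, 1, 3, 9, 2, 10, 11, 12, 5, 13] =(1 14 13 5 8 9 2 7 3 6)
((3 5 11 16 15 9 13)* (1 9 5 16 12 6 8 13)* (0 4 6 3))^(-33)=(0 6 13 4 8)(1 9)(3 5)(11 16)(12 15)=[6, 9, 2, 5, 8, 3, 13, 7, 0, 1, 10, 16, 15, 4, 14, 12, 11]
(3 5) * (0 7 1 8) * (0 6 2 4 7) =(1 8 6 2 4 7)(3 5) =[0, 8, 4, 5, 7, 3, 2, 1, 6]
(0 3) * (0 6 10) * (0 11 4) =(0 3 6 10 11 4) =[3, 1, 2, 6, 0, 5, 10, 7, 8, 9, 11, 4]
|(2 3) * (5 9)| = |(2 3)(5 9)| = 2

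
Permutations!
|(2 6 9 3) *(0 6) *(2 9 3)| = |(0 6 3 9 2)| = 5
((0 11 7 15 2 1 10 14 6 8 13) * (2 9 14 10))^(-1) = (0 13 8 6 14 9 15 7 11)(1 2) = [13, 2, 1, 3, 4, 5, 14, 11, 6, 15, 10, 0, 12, 8, 9, 7]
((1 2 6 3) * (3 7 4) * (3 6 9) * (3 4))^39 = [0, 6, 7, 4, 1, 5, 2, 9, 8, 3] = (1 6 2 7 9 3 4)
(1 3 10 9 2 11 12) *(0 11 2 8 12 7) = (0 11 7)(1 3 10 9 8 12) = [11, 3, 2, 10, 4, 5, 6, 0, 12, 8, 9, 7, 1]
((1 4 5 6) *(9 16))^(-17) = (1 6 5 4)(9 16) = [0, 6, 2, 3, 1, 4, 5, 7, 8, 16, 10, 11, 12, 13, 14, 15, 9]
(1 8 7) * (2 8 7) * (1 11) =(1 7 11)(2 8) =[0, 7, 8, 3, 4, 5, 6, 11, 2, 9, 10, 1]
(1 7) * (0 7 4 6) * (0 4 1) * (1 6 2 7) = (0 1 6 4 2 7) = [1, 6, 7, 3, 2, 5, 4, 0]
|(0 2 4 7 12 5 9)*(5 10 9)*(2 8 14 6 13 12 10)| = |(0 8 14 6 13 12 2 4 7 10 9)| = 11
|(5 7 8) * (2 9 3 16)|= 12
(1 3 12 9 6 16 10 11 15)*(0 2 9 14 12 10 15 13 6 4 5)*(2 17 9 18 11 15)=(0 17 9 4 5)(1 3 10 15)(2 18 11 13 6 16)(12 14)=[17, 3, 18, 10, 5, 0, 16, 7, 8, 4, 15, 13, 14, 6, 12, 1, 2, 9, 11]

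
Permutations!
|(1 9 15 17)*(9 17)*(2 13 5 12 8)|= |(1 17)(2 13 5 12 8)(9 15)|= 10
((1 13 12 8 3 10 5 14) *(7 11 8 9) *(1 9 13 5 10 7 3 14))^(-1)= (1 5)(3 9 14 8 11 7)(12 13)= [0, 5, 2, 9, 4, 1, 6, 3, 11, 14, 10, 7, 13, 12, 8]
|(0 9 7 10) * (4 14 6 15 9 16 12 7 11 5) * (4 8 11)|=|(0 16 12 7 10)(4 14 6 15 9)(5 8 11)|=15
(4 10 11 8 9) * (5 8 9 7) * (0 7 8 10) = [7, 1, 2, 3, 0, 10, 6, 5, 8, 4, 11, 9] = (0 7 5 10 11 9 4)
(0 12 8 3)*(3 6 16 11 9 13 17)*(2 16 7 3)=(0 12 8 6 7 3)(2 16 11 9 13 17)=[12, 1, 16, 0, 4, 5, 7, 3, 6, 13, 10, 9, 8, 17, 14, 15, 11, 2]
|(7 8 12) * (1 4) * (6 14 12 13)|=|(1 4)(6 14 12 7 8 13)|=6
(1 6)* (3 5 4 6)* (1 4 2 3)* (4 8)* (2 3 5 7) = (2 5 3 7)(4 6 8) = [0, 1, 5, 7, 6, 3, 8, 2, 4]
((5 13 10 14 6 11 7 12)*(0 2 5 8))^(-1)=(0 8 12 7 11 6 14 10 13 5 2)=[8, 1, 0, 3, 4, 2, 14, 11, 12, 9, 13, 6, 7, 5, 10]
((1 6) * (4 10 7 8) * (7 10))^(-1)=(10)(1 6)(4 8 7)=[0, 6, 2, 3, 8, 5, 1, 4, 7, 9, 10]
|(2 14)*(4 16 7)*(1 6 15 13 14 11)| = 21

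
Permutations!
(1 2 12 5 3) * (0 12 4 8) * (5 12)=(12)(0 5 3 1 2 4 8)=[5, 2, 4, 1, 8, 3, 6, 7, 0, 9, 10, 11, 12]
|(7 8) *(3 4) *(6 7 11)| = |(3 4)(6 7 8 11)| = 4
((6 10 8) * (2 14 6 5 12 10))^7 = (2 14 6)(5 8 10 12) = [0, 1, 14, 3, 4, 8, 2, 7, 10, 9, 12, 11, 5, 13, 6]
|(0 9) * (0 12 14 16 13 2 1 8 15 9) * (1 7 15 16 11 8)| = |(2 7 15 9 12 14 11 8 16 13)| = 10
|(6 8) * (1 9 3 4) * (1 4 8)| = 5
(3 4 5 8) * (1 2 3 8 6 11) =[0, 2, 3, 4, 5, 6, 11, 7, 8, 9, 10, 1] =(1 2 3 4 5 6 11)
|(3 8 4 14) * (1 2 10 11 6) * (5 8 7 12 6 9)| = |(1 2 10 11 9 5 8 4 14 3 7 12 6)| = 13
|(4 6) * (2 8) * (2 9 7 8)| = |(4 6)(7 8 9)| = 6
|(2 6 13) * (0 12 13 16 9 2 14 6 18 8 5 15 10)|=|(0 12 13 14 6 16 9 2 18 8 5 15 10)|=13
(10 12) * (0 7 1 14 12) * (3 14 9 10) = (0 7 1 9 10)(3 14 12) = [7, 9, 2, 14, 4, 5, 6, 1, 8, 10, 0, 11, 3, 13, 12]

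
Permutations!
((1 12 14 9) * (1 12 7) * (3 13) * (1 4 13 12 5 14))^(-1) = (1 12 3 13 4 7)(5 9 14) = [0, 12, 2, 13, 7, 9, 6, 1, 8, 14, 10, 11, 3, 4, 5]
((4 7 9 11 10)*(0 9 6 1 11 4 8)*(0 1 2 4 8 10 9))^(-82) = [0, 9, 7, 3, 6, 5, 4, 2, 11, 1, 10, 8] = (1 9)(2 7)(4 6)(8 11)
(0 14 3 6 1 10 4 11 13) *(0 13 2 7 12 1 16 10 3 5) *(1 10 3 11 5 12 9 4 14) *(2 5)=(0 1 11 5)(2 7 9 4)(3 6 16)(10 14 12)=[1, 11, 7, 6, 2, 0, 16, 9, 8, 4, 14, 5, 10, 13, 12, 15, 3]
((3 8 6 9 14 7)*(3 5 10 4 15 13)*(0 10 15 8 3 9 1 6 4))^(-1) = (0 10)(1 6)(4 8)(5 7 14 9 13 15) = [10, 6, 2, 3, 8, 7, 1, 14, 4, 13, 0, 11, 12, 15, 9, 5]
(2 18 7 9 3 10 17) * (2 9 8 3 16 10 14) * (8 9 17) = (2 18 7 9 16 10 8 3 14) = [0, 1, 18, 14, 4, 5, 6, 9, 3, 16, 8, 11, 12, 13, 2, 15, 10, 17, 7]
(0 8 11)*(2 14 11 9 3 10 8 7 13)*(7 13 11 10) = (0 13 2 14 10 8 9 3 7 11) = [13, 1, 14, 7, 4, 5, 6, 11, 9, 3, 8, 0, 12, 2, 10]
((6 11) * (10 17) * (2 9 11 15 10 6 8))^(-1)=(2 8 11 9)(6 17 10 15)=[0, 1, 8, 3, 4, 5, 17, 7, 11, 2, 15, 9, 12, 13, 14, 6, 16, 10]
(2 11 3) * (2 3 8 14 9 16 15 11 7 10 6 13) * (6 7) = (2 6 13)(7 10)(8 14 9 16 15 11) = [0, 1, 6, 3, 4, 5, 13, 10, 14, 16, 7, 8, 12, 2, 9, 11, 15]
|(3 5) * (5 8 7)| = |(3 8 7 5)| = 4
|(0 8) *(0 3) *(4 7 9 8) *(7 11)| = |(0 4 11 7 9 8 3)| = 7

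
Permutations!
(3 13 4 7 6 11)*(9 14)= (3 13 4 7 6 11)(9 14)= [0, 1, 2, 13, 7, 5, 11, 6, 8, 14, 10, 3, 12, 4, 9]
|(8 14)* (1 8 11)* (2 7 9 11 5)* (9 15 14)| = |(1 8 9 11)(2 7 15 14 5)| = 20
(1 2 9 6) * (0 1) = [1, 2, 9, 3, 4, 5, 0, 7, 8, 6] = (0 1 2 9 6)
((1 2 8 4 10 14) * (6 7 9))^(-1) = [0, 14, 1, 3, 8, 5, 9, 6, 2, 7, 4, 11, 12, 13, 10] = (1 14 10 4 8 2)(6 9 7)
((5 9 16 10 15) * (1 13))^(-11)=(1 13)(5 15 10 16 9)=[0, 13, 2, 3, 4, 15, 6, 7, 8, 5, 16, 11, 12, 1, 14, 10, 9]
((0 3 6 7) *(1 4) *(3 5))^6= [5, 1, 2, 6, 4, 3, 7, 0]= (0 5 3 6 7)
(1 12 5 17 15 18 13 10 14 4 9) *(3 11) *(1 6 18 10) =(1 12 5 17 15 10 14 4 9 6 18 13)(3 11) =[0, 12, 2, 11, 9, 17, 18, 7, 8, 6, 14, 3, 5, 1, 4, 10, 16, 15, 13]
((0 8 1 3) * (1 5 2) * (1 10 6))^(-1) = [3, 6, 5, 1, 4, 8, 10, 7, 0, 9, 2] = (0 3 1 6 10 2 5 8)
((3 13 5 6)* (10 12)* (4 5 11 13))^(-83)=(3 4 5 6)(10 12)(11 13)=[0, 1, 2, 4, 5, 6, 3, 7, 8, 9, 12, 13, 10, 11]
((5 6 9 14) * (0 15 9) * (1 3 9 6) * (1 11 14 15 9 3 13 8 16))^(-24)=[0, 1, 2, 3, 4, 5, 6, 7, 8, 9, 10, 11, 12, 13, 14, 15, 16]=(16)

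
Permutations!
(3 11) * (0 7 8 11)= (0 7 8 11 3)= [7, 1, 2, 0, 4, 5, 6, 8, 11, 9, 10, 3]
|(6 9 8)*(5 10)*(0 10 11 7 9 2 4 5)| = 8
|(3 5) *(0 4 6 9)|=|(0 4 6 9)(3 5)|=4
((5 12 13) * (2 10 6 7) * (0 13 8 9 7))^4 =(0 8 10 5 7)(2 13 9 6 12) =[8, 1, 13, 3, 4, 7, 12, 0, 10, 6, 5, 11, 2, 9]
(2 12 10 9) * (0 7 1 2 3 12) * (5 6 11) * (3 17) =(0 7 1 2)(3 12 10 9 17)(5 6 11) =[7, 2, 0, 12, 4, 6, 11, 1, 8, 17, 9, 5, 10, 13, 14, 15, 16, 3]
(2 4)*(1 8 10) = (1 8 10)(2 4) = [0, 8, 4, 3, 2, 5, 6, 7, 10, 9, 1]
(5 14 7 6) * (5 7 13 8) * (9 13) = [0, 1, 2, 3, 4, 14, 7, 6, 5, 13, 10, 11, 12, 8, 9] = (5 14 9 13 8)(6 7)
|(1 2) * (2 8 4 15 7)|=6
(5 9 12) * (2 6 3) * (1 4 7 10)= (1 4 7 10)(2 6 3)(5 9 12)= [0, 4, 6, 2, 7, 9, 3, 10, 8, 12, 1, 11, 5]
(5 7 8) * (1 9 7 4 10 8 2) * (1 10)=(1 9 7 2 10 8 5 4)=[0, 9, 10, 3, 1, 4, 6, 2, 5, 7, 8]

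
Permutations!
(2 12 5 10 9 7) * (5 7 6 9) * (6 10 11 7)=(2 12 6 9 10 5 11 7)=[0, 1, 12, 3, 4, 11, 9, 2, 8, 10, 5, 7, 6]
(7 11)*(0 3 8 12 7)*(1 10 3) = (0 1 10 3 8 12 7 11) = [1, 10, 2, 8, 4, 5, 6, 11, 12, 9, 3, 0, 7]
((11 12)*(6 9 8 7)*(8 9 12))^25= (12)= [0, 1, 2, 3, 4, 5, 6, 7, 8, 9, 10, 11, 12]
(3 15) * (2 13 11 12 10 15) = (2 13 11 12 10 15 3) = [0, 1, 13, 2, 4, 5, 6, 7, 8, 9, 15, 12, 10, 11, 14, 3]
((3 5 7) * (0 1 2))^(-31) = (0 2 1)(3 7 5) = [2, 0, 1, 7, 4, 3, 6, 5]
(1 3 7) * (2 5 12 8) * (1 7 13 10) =(1 3 13 10)(2 5 12 8) =[0, 3, 5, 13, 4, 12, 6, 7, 2, 9, 1, 11, 8, 10]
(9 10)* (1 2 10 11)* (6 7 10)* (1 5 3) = [0, 2, 6, 1, 4, 3, 7, 10, 8, 11, 9, 5] = (1 2 6 7 10 9 11 5 3)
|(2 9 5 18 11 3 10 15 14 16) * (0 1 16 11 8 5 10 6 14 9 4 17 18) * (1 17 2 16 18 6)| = 30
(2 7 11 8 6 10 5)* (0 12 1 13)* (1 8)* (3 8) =(0 12 3 8 6 10 5 2 7 11 1 13) =[12, 13, 7, 8, 4, 2, 10, 11, 6, 9, 5, 1, 3, 0]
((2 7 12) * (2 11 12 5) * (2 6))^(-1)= (2 6 5 7)(11 12)= [0, 1, 6, 3, 4, 7, 5, 2, 8, 9, 10, 12, 11]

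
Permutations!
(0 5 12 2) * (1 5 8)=(0 8 1 5 12 2)=[8, 5, 0, 3, 4, 12, 6, 7, 1, 9, 10, 11, 2]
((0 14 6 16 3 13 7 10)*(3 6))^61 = (0 14 3 13 7 10)(6 16) = [14, 1, 2, 13, 4, 5, 16, 10, 8, 9, 0, 11, 12, 7, 3, 15, 6]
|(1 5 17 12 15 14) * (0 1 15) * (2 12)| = |(0 1 5 17 2 12)(14 15)| = 6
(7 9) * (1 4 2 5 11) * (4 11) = (1 11)(2 5 4)(7 9) = [0, 11, 5, 3, 2, 4, 6, 9, 8, 7, 10, 1]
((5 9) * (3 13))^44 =(13) =[0, 1, 2, 3, 4, 5, 6, 7, 8, 9, 10, 11, 12, 13]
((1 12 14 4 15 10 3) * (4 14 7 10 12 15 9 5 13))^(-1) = (1 3 10 7 12 15)(4 13 5 9) = [0, 3, 2, 10, 13, 9, 6, 12, 8, 4, 7, 11, 15, 5, 14, 1]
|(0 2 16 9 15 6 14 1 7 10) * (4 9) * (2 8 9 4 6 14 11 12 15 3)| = 14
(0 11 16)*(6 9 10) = (0 11 16)(6 9 10) = [11, 1, 2, 3, 4, 5, 9, 7, 8, 10, 6, 16, 12, 13, 14, 15, 0]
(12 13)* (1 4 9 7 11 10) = (1 4 9 7 11 10)(12 13) = [0, 4, 2, 3, 9, 5, 6, 11, 8, 7, 1, 10, 13, 12]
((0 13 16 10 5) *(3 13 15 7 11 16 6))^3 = (0 11 5 7 10 15 16) = [11, 1, 2, 3, 4, 7, 6, 10, 8, 9, 15, 5, 12, 13, 14, 16, 0]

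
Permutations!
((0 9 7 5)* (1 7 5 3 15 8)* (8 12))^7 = (0 9 5)(1 7 3 15 12 8) = [9, 7, 2, 15, 4, 0, 6, 3, 1, 5, 10, 11, 8, 13, 14, 12]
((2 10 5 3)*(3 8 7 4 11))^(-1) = (2 3 11 4 7 8 5 10) = [0, 1, 3, 11, 7, 10, 6, 8, 5, 9, 2, 4]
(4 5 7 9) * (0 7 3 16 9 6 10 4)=[7, 1, 2, 16, 5, 3, 10, 6, 8, 0, 4, 11, 12, 13, 14, 15, 9]=(0 7 6 10 4 5 3 16 9)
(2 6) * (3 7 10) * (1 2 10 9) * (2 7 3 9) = (1 7 2 6 10 9) = [0, 7, 6, 3, 4, 5, 10, 2, 8, 1, 9]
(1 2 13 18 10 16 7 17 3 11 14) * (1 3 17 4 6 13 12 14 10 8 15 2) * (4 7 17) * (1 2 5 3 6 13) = [0, 2, 12, 11, 13, 3, 1, 7, 15, 9, 16, 10, 14, 18, 6, 5, 17, 4, 8] = (1 2 12 14 6)(3 11 10 16 17 4 13 18 8 15 5)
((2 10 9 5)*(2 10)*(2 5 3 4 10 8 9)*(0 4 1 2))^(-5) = (0 4 10)(1 2 5 8 9 3) = [4, 2, 5, 1, 10, 8, 6, 7, 9, 3, 0]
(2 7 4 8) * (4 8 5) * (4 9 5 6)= (2 7 8)(4 6)(5 9)= [0, 1, 7, 3, 6, 9, 4, 8, 2, 5]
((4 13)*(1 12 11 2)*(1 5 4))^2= (1 11 5 13 12 2 4)= [0, 11, 4, 3, 1, 13, 6, 7, 8, 9, 10, 5, 2, 12]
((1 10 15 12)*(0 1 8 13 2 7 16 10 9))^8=(16)(0 9 1)=[9, 0, 2, 3, 4, 5, 6, 7, 8, 1, 10, 11, 12, 13, 14, 15, 16]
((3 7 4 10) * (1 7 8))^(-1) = (1 8 3 10 4 7) = [0, 8, 2, 10, 7, 5, 6, 1, 3, 9, 4]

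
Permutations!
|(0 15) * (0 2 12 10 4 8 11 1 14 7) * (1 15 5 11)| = |(0 5 11 15 2 12 10 4 8 1 14 7)| = 12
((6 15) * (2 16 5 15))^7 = [0, 1, 5, 3, 4, 6, 16, 7, 8, 9, 10, 11, 12, 13, 14, 2, 15] = (2 5 6 16 15)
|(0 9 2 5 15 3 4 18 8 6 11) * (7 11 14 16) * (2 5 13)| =26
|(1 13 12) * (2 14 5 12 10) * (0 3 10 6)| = 10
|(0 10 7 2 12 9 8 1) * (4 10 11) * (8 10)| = 5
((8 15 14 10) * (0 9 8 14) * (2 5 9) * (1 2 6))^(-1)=(0 15 8 9 5 2 1 6)(10 14)=[15, 6, 1, 3, 4, 2, 0, 7, 9, 5, 14, 11, 12, 13, 10, 8]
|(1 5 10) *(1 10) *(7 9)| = |(10)(1 5)(7 9)| = 2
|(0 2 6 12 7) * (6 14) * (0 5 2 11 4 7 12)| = 8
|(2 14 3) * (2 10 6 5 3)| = |(2 14)(3 10 6 5)| = 4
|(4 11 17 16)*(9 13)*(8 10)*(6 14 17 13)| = 8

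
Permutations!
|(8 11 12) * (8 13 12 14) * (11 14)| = 2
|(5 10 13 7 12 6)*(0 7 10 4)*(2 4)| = |(0 7 12 6 5 2 4)(10 13)| = 14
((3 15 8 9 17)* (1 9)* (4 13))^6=(17)=[0, 1, 2, 3, 4, 5, 6, 7, 8, 9, 10, 11, 12, 13, 14, 15, 16, 17]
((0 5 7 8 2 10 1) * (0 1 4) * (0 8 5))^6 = (2 4)(8 10) = [0, 1, 4, 3, 2, 5, 6, 7, 10, 9, 8]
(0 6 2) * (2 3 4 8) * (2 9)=(0 6 3 4 8 9 2)=[6, 1, 0, 4, 8, 5, 3, 7, 9, 2]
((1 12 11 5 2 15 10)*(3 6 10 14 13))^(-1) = (1 10 6 3 13 14 15 2 5 11 12) = [0, 10, 5, 13, 4, 11, 3, 7, 8, 9, 6, 12, 1, 14, 15, 2]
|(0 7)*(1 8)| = |(0 7)(1 8)| = 2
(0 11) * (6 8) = (0 11)(6 8) = [11, 1, 2, 3, 4, 5, 8, 7, 6, 9, 10, 0]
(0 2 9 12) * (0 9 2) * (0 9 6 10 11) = (0 9 12 6 10 11) = [9, 1, 2, 3, 4, 5, 10, 7, 8, 12, 11, 0, 6]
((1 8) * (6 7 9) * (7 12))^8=(12)=[0, 1, 2, 3, 4, 5, 6, 7, 8, 9, 10, 11, 12]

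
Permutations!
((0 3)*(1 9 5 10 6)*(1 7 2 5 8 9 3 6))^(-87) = (0 6 7 2 5 10 1 3)(8 9) = [6, 3, 5, 0, 4, 10, 7, 2, 9, 8, 1]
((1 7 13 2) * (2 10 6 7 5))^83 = (1 2 5)(6 10 13 7) = [0, 2, 5, 3, 4, 1, 10, 6, 8, 9, 13, 11, 12, 7]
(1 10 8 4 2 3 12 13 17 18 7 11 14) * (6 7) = [0, 10, 3, 12, 2, 5, 7, 11, 4, 9, 8, 14, 13, 17, 1, 15, 16, 18, 6] = (1 10 8 4 2 3 12 13 17 18 6 7 11 14)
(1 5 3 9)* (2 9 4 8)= (1 5 3 4 8 2 9)= [0, 5, 9, 4, 8, 3, 6, 7, 2, 1]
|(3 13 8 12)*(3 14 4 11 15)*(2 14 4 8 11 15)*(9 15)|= |(2 14 8 12 4 9 15 3 13 11)|= 10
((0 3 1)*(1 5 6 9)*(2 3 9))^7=(0 9 1)(2 6 5 3)=[9, 0, 6, 2, 4, 3, 5, 7, 8, 1]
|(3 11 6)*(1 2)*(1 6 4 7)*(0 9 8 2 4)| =|(0 9 8 2 6 3 11)(1 4 7)| =21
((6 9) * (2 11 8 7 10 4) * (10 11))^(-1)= [0, 1, 4, 3, 10, 5, 9, 8, 11, 6, 2, 7]= (2 4 10)(6 9)(7 8 11)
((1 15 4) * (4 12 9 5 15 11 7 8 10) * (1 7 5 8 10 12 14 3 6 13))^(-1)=[0, 13, 2, 14, 10, 11, 3, 4, 9, 12, 7, 1, 8, 6, 15, 5]=(1 13 6 3 14 15 5 11)(4 10 7)(8 9 12)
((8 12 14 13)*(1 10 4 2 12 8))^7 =(14) =[0, 1, 2, 3, 4, 5, 6, 7, 8, 9, 10, 11, 12, 13, 14]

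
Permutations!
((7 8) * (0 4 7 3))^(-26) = (0 3 8 7 4) = [3, 1, 2, 8, 0, 5, 6, 4, 7]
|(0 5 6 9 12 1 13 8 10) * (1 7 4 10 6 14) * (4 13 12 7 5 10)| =20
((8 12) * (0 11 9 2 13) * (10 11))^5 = (0 13 2 9 11 10)(8 12) = [13, 1, 9, 3, 4, 5, 6, 7, 12, 11, 0, 10, 8, 2]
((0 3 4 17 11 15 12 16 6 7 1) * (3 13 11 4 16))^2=(17)(0 11 12 16 7)(1 13 15 3 6)=[11, 13, 2, 6, 4, 5, 1, 0, 8, 9, 10, 12, 16, 15, 14, 3, 7, 17]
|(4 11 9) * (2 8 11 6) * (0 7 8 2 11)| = |(0 7 8)(4 6 11 9)| = 12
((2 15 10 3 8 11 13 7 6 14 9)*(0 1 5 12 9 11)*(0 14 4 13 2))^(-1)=[9, 0, 11, 10, 6, 1, 7, 13, 3, 12, 15, 14, 5, 4, 8, 2]=(0 9 12 5 1)(2 11 14 8 3 10 15)(4 6 7 13)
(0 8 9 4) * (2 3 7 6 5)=(0 8 9 4)(2 3 7 6 5)=[8, 1, 3, 7, 0, 2, 5, 6, 9, 4]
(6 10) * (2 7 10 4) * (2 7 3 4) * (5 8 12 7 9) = (2 3 4 9 5 8 12 7 10 6) = [0, 1, 3, 4, 9, 8, 2, 10, 12, 5, 6, 11, 7]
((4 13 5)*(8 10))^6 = (13) = [0, 1, 2, 3, 4, 5, 6, 7, 8, 9, 10, 11, 12, 13]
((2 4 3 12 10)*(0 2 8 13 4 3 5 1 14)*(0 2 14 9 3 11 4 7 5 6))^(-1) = (0 6 4 11 2 14)(1 5 7 13 8 10 12 3 9) = [6, 5, 14, 9, 11, 7, 4, 13, 10, 1, 12, 2, 3, 8, 0]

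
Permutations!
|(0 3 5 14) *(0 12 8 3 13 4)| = |(0 13 4)(3 5 14 12 8)| = 15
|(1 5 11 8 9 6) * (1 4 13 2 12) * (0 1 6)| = |(0 1 5 11 8 9)(2 12 6 4 13)| = 30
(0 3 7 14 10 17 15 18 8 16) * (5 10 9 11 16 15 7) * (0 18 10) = (0 3 5)(7 14 9 11 16 18 8 15 10 17) = [3, 1, 2, 5, 4, 0, 6, 14, 15, 11, 17, 16, 12, 13, 9, 10, 18, 7, 8]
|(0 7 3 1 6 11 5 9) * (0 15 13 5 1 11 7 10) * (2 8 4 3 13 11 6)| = 12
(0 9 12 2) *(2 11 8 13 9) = (0 2)(8 13 9 12 11) = [2, 1, 0, 3, 4, 5, 6, 7, 13, 12, 10, 8, 11, 9]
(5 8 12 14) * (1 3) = (1 3)(5 8 12 14) = [0, 3, 2, 1, 4, 8, 6, 7, 12, 9, 10, 11, 14, 13, 5]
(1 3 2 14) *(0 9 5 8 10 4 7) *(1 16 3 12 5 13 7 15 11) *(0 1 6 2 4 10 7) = [9, 12, 14, 4, 15, 8, 2, 1, 7, 13, 10, 6, 5, 0, 16, 11, 3] = (0 9 13)(1 12 5 8 7)(2 14 16 3 4 15 11 6)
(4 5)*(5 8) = (4 8 5) = [0, 1, 2, 3, 8, 4, 6, 7, 5]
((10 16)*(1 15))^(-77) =(1 15)(10 16) =[0, 15, 2, 3, 4, 5, 6, 7, 8, 9, 16, 11, 12, 13, 14, 1, 10]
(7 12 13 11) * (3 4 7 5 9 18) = [0, 1, 2, 4, 7, 9, 6, 12, 8, 18, 10, 5, 13, 11, 14, 15, 16, 17, 3] = (3 4 7 12 13 11 5 9 18)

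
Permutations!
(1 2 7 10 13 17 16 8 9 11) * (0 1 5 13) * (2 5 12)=(0 1 5 13 17 16 8 9 11 12 2 7 10)=[1, 5, 7, 3, 4, 13, 6, 10, 9, 11, 0, 12, 2, 17, 14, 15, 8, 16]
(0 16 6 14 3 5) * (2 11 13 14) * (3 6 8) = (0 16 8 3 5)(2 11 13 14 6) = [16, 1, 11, 5, 4, 0, 2, 7, 3, 9, 10, 13, 12, 14, 6, 15, 8]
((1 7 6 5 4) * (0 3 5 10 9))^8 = (0 9 10 6 7 1 4 5 3) = [9, 4, 2, 0, 5, 3, 7, 1, 8, 10, 6]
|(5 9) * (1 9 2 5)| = 2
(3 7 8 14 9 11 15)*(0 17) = (0 17)(3 7 8 14 9 11 15) = [17, 1, 2, 7, 4, 5, 6, 8, 14, 11, 10, 15, 12, 13, 9, 3, 16, 0]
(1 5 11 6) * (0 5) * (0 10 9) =(0 5 11 6 1 10 9) =[5, 10, 2, 3, 4, 11, 1, 7, 8, 0, 9, 6]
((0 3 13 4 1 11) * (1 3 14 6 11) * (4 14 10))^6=(0 6 13 4)(3 10 11 14)=[6, 1, 2, 10, 0, 5, 13, 7, 8, 9, 11, 14, 12, 4, 3]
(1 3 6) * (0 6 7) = (0 6 1 3 7) = [6, 3, 2, 7, 4, 5, 1, 0]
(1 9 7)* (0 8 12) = (0 8 12)(1 9 7) = [8, 9, 2, 3, 4, 5, 6, 1, 12, 7, 10, 11, 0]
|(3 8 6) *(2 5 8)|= |(2 5 8 6 3)|= 5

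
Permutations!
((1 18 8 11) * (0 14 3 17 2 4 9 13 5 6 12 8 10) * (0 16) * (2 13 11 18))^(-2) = (0 10 8 6 13 3)(1 9 2 11 4)(5 17 14 16 18 12) = [10, 9, 11, 0, 1, 17, 13, 7, 6, 2, 8, 4, 5, 3, 16, 15, 18, 14, 12]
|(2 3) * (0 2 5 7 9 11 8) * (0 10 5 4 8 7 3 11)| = |(0 2 11 7 9)(3 4 8 10 5)| = 5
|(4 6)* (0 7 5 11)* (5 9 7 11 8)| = |(0 11)(4 6)(5 8)(7 9)| = 2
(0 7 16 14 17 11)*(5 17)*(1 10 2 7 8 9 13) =[8, 10, 7, 3, 4, 17, 6, 16, 9, 13, 2, 0, 12, 1, 5, 15, 14, 11] =(0 8 9 13 1 10 2 7 16 14 5 17 11)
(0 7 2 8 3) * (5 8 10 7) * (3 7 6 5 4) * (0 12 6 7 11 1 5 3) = (0 4)(1 5 8 11)(2 10 7)(3 12 6) = [4, 5, 10, 12, 0, 8, 3, 2, 11, 9, 7, 1, 6]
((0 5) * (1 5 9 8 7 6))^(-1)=(0 5 1 6 7 8 9)=[5, 6, 2, 3, 4, 1, 7, 8, 9, 0]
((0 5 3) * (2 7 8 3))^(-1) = (0 3 8 7 2 5) = [3, 1, 5, 8, 4, 0, 6, 2, 7]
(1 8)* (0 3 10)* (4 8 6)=(0 3 10)(1 6 4 8)=[3, 6, 2, 10, 8, 5, 4, 7, 1, 9, 0]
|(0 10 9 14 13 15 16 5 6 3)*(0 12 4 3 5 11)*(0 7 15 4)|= 8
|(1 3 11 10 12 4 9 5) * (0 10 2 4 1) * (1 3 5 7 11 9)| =11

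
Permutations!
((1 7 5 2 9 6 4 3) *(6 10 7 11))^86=(1 11 6 4 3)(2 9 10 7 5)=[0, 11, 9, 1, 3, 2, 4, 5, 8, 10, 7, 6]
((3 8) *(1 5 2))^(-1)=(1 2 5)(3 8)=[0, 2, 5, 8, 4, 1, 6, 7, 3]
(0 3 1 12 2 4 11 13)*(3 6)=(0 6 3 1 12 2 4 11 13)=[6, 12, 4, 1, 11, 5, 3, 7, 8, 9, 10, 13, 2, 0]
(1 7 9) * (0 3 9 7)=(0 3 9 1)=[3, 0, 2, 9, 4, 5, 6, 7, 8, 1]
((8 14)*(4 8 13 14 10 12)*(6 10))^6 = (14)(4 8 6 10 12) = [0, 1, 2, 3, 8, 5, 10, 7, 6, 9, 12, 11, 4, 13, 14]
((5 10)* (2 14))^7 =(2 14)(5 10) =[0, 1, 14, 3, 4, 10, 6, 7, 8, 9, 5, 11, 12, 13, 2]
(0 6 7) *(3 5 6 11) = (0 11 3 5 6 7) = [11, 1, 2, 5, 4, 6, 7, 0, 8, 9, 10, 3]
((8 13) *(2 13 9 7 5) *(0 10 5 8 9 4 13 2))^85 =[10, 1, 2, 3, 4, 0, 6, 7, 8, 9, 5, 11, 12, 13] =(13)(0 10 5)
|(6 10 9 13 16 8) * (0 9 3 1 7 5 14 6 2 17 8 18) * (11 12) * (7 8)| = |(0 9 13 16 18)(1 8 2 17 7 5 14 6 10 3)(11 12)| = 10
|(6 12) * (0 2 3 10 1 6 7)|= 8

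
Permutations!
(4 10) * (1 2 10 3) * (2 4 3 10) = (1 4 10 3) = [0, 4, 2, 1, 10, 5, 6, 7, 8, 9, 3]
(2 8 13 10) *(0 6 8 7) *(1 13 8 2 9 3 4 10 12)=(0 6 2 7)(1 13 12)(3 4 10 9)=[6, 13, 7, 4, 10, 5, 2, 0, 8, 3, 9, 11, 1, 12]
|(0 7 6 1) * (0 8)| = 5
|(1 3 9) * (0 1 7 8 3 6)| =12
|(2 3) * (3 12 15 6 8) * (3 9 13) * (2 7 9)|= 20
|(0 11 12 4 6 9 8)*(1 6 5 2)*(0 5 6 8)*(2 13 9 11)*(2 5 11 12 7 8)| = |(0 5 13 9)(1 2)(4 6 12)(7 8 11)| = 12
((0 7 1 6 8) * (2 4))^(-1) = [8, 7, 4, 3, 2, 5, 1, 0, 6] = (0 8 6 1 7)(2 4)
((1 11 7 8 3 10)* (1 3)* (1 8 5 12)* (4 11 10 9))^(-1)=(1 12 5 7 11 4 9 3 10)=[0, 12, 2, 10, 9, 7, 6, 11, 8, 3, 1, 4, 5]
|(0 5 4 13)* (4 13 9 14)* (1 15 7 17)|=|(0 5 13)(1 15 7 17)(4 9 14)|=12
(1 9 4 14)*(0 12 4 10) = (0 12 4 14 1 9 10) = [12, 9, 2, 3, 14, 5, 6, 7, 8, 10, 0, 11, 4, 13, 1]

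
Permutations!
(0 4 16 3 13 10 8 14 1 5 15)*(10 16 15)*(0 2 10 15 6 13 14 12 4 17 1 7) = [17, 5, 10, 14, 6, 15, 13, 0, 12, 9, 8, 11, 4, 16, 7, 2, 3, 1] = (0 17 1 5 15 2 10 8 12 4 6 13 16 3 14 7)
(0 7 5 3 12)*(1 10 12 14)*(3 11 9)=[7, 10, 2, 14, 4, 11, 6, 5, 8, 3, 12, 9, 0, 13, 1]=(0 7 5 11 9 3 14 1 10 12)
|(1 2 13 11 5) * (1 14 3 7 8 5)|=|(1 2 13 11)(3 7 8 5 14)|=20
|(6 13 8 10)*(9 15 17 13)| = 7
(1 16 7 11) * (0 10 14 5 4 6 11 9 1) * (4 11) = (0 10 14 5 11)(1 16 7 9)(4 6) = [10, 16, 2, 3, 6, 11, 4, 9, 8, 1, 14, 0, 12, 13, 5, 15, 7]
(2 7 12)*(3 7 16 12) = [0, 1, 16, 7, 4, 5, 6, 3, 8, 9, 10, 11, 2, 13, 14, 15, 12] = (2 16 12)(3 7)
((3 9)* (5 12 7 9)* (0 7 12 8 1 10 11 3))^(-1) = [9, 8, 2, 11, 4, 3, 6, 0, 5, 7, 1, 10, 12] = (12)(0 9 7)(1 8 5 3 11 10)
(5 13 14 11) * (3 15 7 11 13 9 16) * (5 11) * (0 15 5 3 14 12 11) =[15, 1, 2, 5, 4, 9, 6, 3, 8, 16, 10, 0, 11, 12, 13, 7, 14] =(0 15 7 3 5 9 16 14 13 12 11)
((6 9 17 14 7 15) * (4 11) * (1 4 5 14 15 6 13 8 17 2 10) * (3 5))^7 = (1 6 3 10 7 11 2 14 4 9 5)(8 13 15 17) = [0, 6, 14, 10, 9, 1, 3, 11, 13, 5, 7, 2, 12, 15, 4, 17, 16, 8]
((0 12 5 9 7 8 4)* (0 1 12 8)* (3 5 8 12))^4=(0 1 7 4 9 8 5 12 3)=[1, 7, 2, 0, 9, 12, 6, 4, 5, 8, 10, 11, 3]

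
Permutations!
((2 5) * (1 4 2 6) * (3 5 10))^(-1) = [0, 6, 4, 10, 1, 3, 5, 7, 8, 9, 2] = (1 6 5 3 10 2 4)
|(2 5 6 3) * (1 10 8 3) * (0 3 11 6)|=|(0 3 2 5)(1 10 8 11 6)|=20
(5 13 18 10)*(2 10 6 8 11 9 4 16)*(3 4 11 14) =(2 10 5 13 18 6 8 14 3 4 16)(9 11) =[0, 1, 10, 4, 16, 13, 8, 7, 14, 11, 5, 9, 12, 18, 3, 15, 2, 17, 6]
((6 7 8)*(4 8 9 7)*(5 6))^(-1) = (4 6 5 8)(7 9) = [0, 1, 2, 3, 6, 8, 5, 9, 4, 7]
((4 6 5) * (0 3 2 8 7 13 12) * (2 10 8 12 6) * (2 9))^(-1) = (0 12 2 9 4 5 6 13 7 8 10 3) = [12, 1, 9, 0, 5, 6, 13, 8, 10, 4, 3, 11, 2, 7]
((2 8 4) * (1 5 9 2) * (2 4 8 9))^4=(1 4 9 2 5)=[0, 4, 5, 3, 9, 1, 6, 7, 8, 2]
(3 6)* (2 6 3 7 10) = (2 6 7 10) = [0, 1, 6, 3, 4, 5, 7, 10, 8, 9, 2]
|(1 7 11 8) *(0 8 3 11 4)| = |(0 8 1 7 4)(3 11)| = 10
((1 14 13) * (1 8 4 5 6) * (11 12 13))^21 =[0, 12, 2, 3, 1, 14, 11, 7, 6, 9, 10, 8, 4, 5, 13] =(1 12 4)(5 14 13)(6 11 8)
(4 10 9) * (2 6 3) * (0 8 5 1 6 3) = (0 8 5 1 6)(2 3)(4 10 9) = [8, 6, 3, 2, 10, 1, 0, 7, 5, 4, 9]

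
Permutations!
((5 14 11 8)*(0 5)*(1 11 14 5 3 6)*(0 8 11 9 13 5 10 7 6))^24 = (14)(1 5 6 13 7 9 10) = [0, 5, 2, 3, 4, 6, 13, 9, 8, 10, 1, 11, 12, 7, 14]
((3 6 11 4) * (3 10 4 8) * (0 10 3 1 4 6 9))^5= (0 1 10 4 6 3 11 9 8)= [1, 10, 2, 11, 6, 5, 3, 7, 0, 8, 4, 9]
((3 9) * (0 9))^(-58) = (0 3 9) = [3, 1, 2, 9, 4, 5, 6, 7, 8, 0]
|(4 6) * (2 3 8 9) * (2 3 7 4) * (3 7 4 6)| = |(2 4 3 8 9 7 6)| = 7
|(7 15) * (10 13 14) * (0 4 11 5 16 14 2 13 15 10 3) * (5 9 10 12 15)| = |(0 4 11 9 10 5 16 14 3)(2 13)(7 12 15)| = 18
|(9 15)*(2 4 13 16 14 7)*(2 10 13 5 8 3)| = 10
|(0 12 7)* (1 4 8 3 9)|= 15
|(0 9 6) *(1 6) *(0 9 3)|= 6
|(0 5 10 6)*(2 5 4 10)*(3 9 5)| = 4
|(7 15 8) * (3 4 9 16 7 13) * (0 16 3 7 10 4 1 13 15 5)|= |(0 16 10 4 9 3 1 13 7 5)(8 15)|= 10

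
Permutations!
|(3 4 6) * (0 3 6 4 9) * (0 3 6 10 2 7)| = |(0 6 10 2 7)(3 9)| = 10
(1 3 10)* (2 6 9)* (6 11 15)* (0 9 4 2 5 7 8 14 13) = (0 9 5 7 8 14 13)(1 3 10)(2 11 15 6 4) = [9, 3, 11, 10, 2, 7, 4, 8, 14, 5, 1, 15, 12, 0, 13, 6]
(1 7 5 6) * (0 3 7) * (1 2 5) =(0 3 7 1)(2 5 6) =[3, 0, 5, 7, 4, 6, 2, 1]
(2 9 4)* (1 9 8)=[0, 9, 8, 3, 2, 5, 6, 7, 1, 4]=(1 9 4 2 8)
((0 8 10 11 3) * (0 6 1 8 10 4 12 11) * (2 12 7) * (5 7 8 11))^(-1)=(0 10)(1 6 3 11)(2 7 5 12)(4 8)=[10, 6, 7, 11, 8, 12, 3, 5, 4, 9, 0, 1, 2]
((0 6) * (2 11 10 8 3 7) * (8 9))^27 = (0 6)(2 7 3 8 9 10 11) = [6, 1, 7, 8, 4, 5, 0, 3, 9, 10, 11, 2]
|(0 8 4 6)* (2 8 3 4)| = 4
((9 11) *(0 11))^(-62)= (0 11 9)= [11, 1, 2, 3, 4, 5, 6, 7, 8, 0, 10, 9]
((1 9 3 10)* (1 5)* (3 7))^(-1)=(1 5 10 3 7 9)=[0, 5, 2, 7, 4, 10, 6, 9, 8, 1, 3]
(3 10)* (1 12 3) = (1 12 3 10) = [0, 12, 2, 10, 4, 5, 6, 7, 8, 9, 1, 11, 3]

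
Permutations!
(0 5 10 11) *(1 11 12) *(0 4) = (0 5 10 12 1 11 4) = [5, 11, 2, 3, 0, 10, 6, 7, 8, 9, 12, 4, 1]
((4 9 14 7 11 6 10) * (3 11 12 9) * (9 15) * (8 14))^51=[0, 1, 2, 11, 3, 5, 10, 9, 12, 7, 4, 6, 8, 13, 15, 14]=(3 11 6 10 4)(7 9)(8 12)(14 15)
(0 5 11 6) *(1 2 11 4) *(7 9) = (0 5 4 1 2 11 6)(7 9) = [5, 2, 11, 3, 1, 4, 0, 9, 8, 7, 10, 6]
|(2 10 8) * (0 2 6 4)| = |(0 2 10 8 6 4)| = 6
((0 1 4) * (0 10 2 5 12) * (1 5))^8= (0 12 5)= [12, 1, 2, 3, 4, 0, 6, 7, 8, 9, 10, 11, 5]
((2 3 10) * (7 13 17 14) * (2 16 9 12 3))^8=(17)(3 9 10 12 16)=[0, 1, 2, 9, 4, 5, 6, 7, 8, 10, 12, 11, 16, 13, 14, 15, 3, 17]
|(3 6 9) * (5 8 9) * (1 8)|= |(1 8 9 3 6 5)|= 6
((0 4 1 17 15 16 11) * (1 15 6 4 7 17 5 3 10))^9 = (0 7 17 6 4 15 16 11)(1 5 3 10) = [7, 5, 2, 10, 15, 3, 4, 17, 8, 9, 1, 0, 12, 13, 14, 16, 11, 6]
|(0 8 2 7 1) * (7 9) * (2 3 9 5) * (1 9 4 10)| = |(0 8 3 4 10 1)(2 5)(7 9)| = 6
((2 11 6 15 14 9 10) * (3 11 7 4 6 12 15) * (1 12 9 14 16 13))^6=(1 12 15 16 13)(2 9 3 4)(6 7 10 11)=[0, 12, 9, 4, 2, 5, 7, 10, 8, 3, 11, 6, 15, 1, 14, 16, 13]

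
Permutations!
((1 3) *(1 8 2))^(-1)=(1 2 8 3)=[0, 2, 8, 1, 4, 5, 6, 7, 3]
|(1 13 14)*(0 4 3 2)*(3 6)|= 15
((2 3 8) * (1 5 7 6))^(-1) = (1 6 7 5)(2 8 3) = [0, 6, 8, 2, 4, 1, 7, 5, 3]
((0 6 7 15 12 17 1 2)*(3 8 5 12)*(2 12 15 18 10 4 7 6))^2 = [0, 17, 2, 5, 18, 3, 6, 10, 15, 9, 7, 11, 1, 13, 14, 8, 16, 12, 4] = (1 17 12)(3 5)(4 18)(7 10)(8 15)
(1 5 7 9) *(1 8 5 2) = [0, 2, 1, 3, 4, 7, 6, 9, 5, 8] = (1 2)(5 7 9 8)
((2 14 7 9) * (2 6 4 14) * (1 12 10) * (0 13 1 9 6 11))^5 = (0 9 12 13 11 10 1)(4 14 7 6) = [9, 0, 2, 3, 14, 5, 4, 6, 8, 12, 1, 10, 13, 11, 7]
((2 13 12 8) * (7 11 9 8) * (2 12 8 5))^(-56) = (13) = [0, 1, 2, 3, 4, 5, 6, 7, 8, 9, 10, 11, 12, 13]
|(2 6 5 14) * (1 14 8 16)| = |(1 14 2 6 5 8 16)| = 7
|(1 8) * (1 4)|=3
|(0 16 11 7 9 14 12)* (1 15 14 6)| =|(0 16 11 7 9 6 1 15 14 12)| =10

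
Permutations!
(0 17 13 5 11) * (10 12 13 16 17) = [10, 1, 2, 3, 4, 11, 6, 7, 8, 9, 12, 0, 13, 5, 14, 15, 17, 16] = (0 10 12 13 5 11)(16 17)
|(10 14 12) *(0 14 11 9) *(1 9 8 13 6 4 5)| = 12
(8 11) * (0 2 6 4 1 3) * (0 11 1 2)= [0, 3, 6, 11, 2, 5, 4, 7, 1, 9, 10, 8]= (1 3 11 8)(2 6 4)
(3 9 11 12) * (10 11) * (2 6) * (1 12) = (1 12 3 9 10 11)(2 6) = [0, 12, 6, 9, 4, 5, 2, 7, 8, 10, 11, 1, 3]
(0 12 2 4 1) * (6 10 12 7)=(0 7 6 10 12 2 4 1)=[7, 0, 4, 3, 1, 5, 10, 6, 8, 9, 12, 11, 2]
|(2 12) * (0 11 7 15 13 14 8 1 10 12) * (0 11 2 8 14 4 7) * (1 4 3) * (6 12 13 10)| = 30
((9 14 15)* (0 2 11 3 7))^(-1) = (0 7 3 11 2)(9 15 14) = [7, 1, 0, 11, 4, 5, 6, 3, 8, 15, 10, 2, 12, 13, 9, 14]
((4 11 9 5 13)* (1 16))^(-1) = (1 16)(4 13 5 9 11) = [0, 16, 2, 3, 13, 9, 6, 7, 8, 11, 10, 4, 12, 5, 14, 15, 1]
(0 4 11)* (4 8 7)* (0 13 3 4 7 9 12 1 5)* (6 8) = (0 6 8 9 12 1 5)(3 4 11 13) = [6, 5, 2, 4, 11, 0, 8, 7, 9, 12, 10, 13, 1, 3]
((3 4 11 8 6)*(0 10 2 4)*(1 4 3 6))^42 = (0 2)(1 11)(3 10)(4 8) = [2, 11, 0, 10, 8, 5, 6, 7, 4, 9, 3, 1]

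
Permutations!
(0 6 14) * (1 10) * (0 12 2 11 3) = (0 6 14 12 2 11 3)(1 10) = [6, 10, 11, 0, 4, 5, 14, 7, 8, 9, 1, 3, 2, 13, 12]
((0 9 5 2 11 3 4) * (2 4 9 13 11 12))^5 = (0 5 3 13 4 9 11)(2 12) = [5, 1, 12, 13, 9, 3, 6, 7, 8, 11, 10, 0, 2, 4]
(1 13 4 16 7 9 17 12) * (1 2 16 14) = (1 13 4 14)(2 16 7 9 17 12) = [0, 13, 16, 3, 14, 5, 6, 9, 8, 17, 10, 11, 2, 4, 1, 15, 7, 12]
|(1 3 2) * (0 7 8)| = 3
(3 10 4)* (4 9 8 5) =(3 10 9 8 5 4) =[0, 1, 2, 10, 3, 4, 6, 7, 5, 8, 9]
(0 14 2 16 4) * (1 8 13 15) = (0 14 2 16 4)(1 8 13 15) = [14, 8, 16, 3, 0, 5, 6, 7, 13, 9, 10, 11, 12, 15, 2, 1, 4]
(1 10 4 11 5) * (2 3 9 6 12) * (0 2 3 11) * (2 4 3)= (0 4)(1 10 3 9 6 12 2 11 5)= [4, 10, 11, 9, 0, 1, 12, 7, 8, 6, 3, 5, 2]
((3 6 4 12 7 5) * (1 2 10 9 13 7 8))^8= (1 6 13)(2 4 7)(3 9 8)(5 10 12)= [0, 6, 4, 9, 7, 10, 13, 2, 3, 8, 12, 11, 5, 1]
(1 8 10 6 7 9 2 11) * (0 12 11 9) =(0 12 11 1 8 10 6 7)(2 9) =[12, 8, 9, 3, 4, 5, 7, 0, 10, 2, 6, 1, 11]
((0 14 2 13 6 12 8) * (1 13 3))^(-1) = (0 8 12 6 13 1 3 2 14) = [8, 3, 14, 2, 4, 5, 13, 7, 12, 9, 10, 11, 6, 1, 0]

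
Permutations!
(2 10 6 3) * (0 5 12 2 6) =(0 5 12 2 10)(3 6) =[5, 1, 10, 6, 4, 12, 3, 7, 8, 9, 0, 11, 2]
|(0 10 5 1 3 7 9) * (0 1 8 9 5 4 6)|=12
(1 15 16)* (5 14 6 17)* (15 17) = (1 17 5 14 6 15 16) = [0, 17, 2, 3, 4, 14, 15, 7, 8, 9, 10, 11, 12, 13, 6, 16, 1, 5]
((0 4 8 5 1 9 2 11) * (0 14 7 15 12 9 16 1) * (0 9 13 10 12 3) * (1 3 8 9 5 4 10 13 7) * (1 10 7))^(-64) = (0 2 16 4 12 15 14)(1 8 10 7 11 3 9) = [2, 8, 16, 9, 12, 5, 6, 11, 10, 1, 7, 3, 15, 13, 0, 14, 4]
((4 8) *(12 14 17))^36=(17)=[0, 1, 2, 3, 4, 5, 6, 7, 8, 9, 10, 11, 12, 13, 14, 15, 16, 17]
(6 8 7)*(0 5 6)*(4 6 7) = (0 5 7)(4 6 8) = [5, 1, 2, 3, 6, 7, 8, 0, 4]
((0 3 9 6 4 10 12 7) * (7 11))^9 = [0, 1, 2, 3, 4, 5, 6, 7, 8, 9, 10, 11, 12] = (12)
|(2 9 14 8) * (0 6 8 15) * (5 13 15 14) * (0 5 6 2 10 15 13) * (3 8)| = |(0 2 9 6 3 8 10 15 5)| = 9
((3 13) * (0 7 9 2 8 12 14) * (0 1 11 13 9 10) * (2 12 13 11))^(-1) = [10, 14, 1, 13, 4, 5, 6, 0, 2, 3, 7, 11, 9, 8, 12] = (0 10 7)(1 14 12 9 3 13 8 2)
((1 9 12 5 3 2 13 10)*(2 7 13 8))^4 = (1 3)(5 10)(7 9)(12 13) = [0, 3, 2, 1, 4, 10, 6, 9, 8, 7, 5, 11, 13, 12]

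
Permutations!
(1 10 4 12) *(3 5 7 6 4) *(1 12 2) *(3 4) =(12)(1 10 4 2)(3 5 7 6) =[0, 10, 1, 5, 2, 7, 3, 6, 8, 9, 4, 11, 12]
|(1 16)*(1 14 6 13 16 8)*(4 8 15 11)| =20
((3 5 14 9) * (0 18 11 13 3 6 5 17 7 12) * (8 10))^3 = [13, 1, 2, 12, 4, 6, 9, 18, 10, 14, 8, 17, 11, 7, 5, 15, 16, 0, 3] = (0 13 7 18 3 12 11 17)(5 6 9 14)(8 10)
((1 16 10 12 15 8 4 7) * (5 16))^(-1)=[0, 7, 2, 3, 8, 1, 6, 4, 15, 9, 16, 11, 10, 13, 14, 12, 5]=(1 7 4 8 15 12 10 16 5)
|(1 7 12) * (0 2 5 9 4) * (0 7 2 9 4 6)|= 6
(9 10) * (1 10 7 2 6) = (1 10 9 7 2 6) = [0, 10, 6, 3, 4, 5, 1, 2, 8, 7, 9]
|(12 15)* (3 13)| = |(3 13)(12 15)| = 2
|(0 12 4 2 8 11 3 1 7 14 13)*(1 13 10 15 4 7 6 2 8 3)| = |(0 12 7 14 10 15 4 8 11 1 6 2 3 13)| = 14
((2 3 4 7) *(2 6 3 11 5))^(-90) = (11)(3 7)(4 6) = [0, 1, 2, 7, 6, 5, 4, 3, 8, 9, 10, 11]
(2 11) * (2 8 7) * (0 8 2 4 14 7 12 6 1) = (0 8 12 6 1)(2 11)(4 14 7) = [8, 0, 11, 3, 14, 5, 1, 4, 12, 9, 10, 2, 6, 13, 7]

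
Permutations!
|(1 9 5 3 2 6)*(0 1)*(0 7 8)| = 9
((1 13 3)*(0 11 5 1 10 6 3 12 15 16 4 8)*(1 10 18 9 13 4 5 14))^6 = [0, 1, 2, 16, 4, 13, 15, 7, 8, 10, 12, 11, 3, 6, 14, 18, 9, 17, 5] = (3 16 9 10 12)(5 13 6 15 18)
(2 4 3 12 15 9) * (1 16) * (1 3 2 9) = (1 16 3 12 15)(2 4) = [0, 16, 4, 12, 2, 5, 6, 7, 8, 9, 10, 11, 15, 13, 14, 1, 3]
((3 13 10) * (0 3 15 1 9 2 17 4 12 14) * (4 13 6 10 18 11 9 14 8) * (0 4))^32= (0 6 15 14 12)(1 4 8 3 10)(2 13 11)(9 17 18)= [6, 4, 13, 10, 8, 5, 15, 7, 3, 17, 1, 2, 0, 11, 12, 14, 16, 18, 9]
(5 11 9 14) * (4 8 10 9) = (4 8 10 9 14 5 11) = [0, 1, 2, 3, 8, 11, 6, 7, 10, 14, 9, 4, 12, 13, 5]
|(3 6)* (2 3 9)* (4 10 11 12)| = |(2 3 6 9)(4 10 11 12)| = 4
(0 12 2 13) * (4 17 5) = (0 12 2 13)(4 17 5) = [12, 1, 13, 3, 17, 4, 6, 7, 8, 9, 10, 11, 2, 0, 14, 15, 16, 5]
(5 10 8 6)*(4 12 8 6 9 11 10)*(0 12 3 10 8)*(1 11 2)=[12, 11, 1, 10, 3, 4, 5, 7, 9, 2, 6, 8, 0]=(0 12)(1 11 8 9 2)(3 10 6 5 4)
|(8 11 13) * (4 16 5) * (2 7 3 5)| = |(2 7 3 5 4 16)(8 11 13)| = 6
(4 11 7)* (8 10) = (4 11 7)(8 10) = [0, 1, 2, 3, 11, 5, 6, 4, 10, 9, 8, 7]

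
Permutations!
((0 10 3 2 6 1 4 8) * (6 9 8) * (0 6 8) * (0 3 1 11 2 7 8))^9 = (0 10 1 4)(2 3 8 11 9 7 6) = [10, 4, 3, 8, 0, 5, 2, 6, 11, 7, 1, 9]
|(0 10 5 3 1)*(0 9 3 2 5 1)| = |(0 10 1 9 3)(2 5)| = 10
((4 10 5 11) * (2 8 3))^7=(2 8 3)(4 11 5 10)=[0, 1, 8, 2, 11, 10, 6, 7, 3, 9, 4, 5]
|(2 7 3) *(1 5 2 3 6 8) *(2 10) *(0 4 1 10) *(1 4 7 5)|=7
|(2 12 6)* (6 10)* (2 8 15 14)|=|(2 12 10 6 8 15 14)|=7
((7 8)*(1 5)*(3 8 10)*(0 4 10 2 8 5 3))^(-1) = (0 10 4)(1 5 3)(2 7 8) = [10, 5, 7, 1, 0, 3, 6, 8, 2, 9, 4]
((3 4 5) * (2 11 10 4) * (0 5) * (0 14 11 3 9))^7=(0 5 9)(2 3)(4 10 11 14)=[5, 1, 3, 2, 10, 9, 6, 7, 8, 0, 11, 14, 12, 13, 4]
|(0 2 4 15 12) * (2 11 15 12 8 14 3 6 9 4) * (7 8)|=11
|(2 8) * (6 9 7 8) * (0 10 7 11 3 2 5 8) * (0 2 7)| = 6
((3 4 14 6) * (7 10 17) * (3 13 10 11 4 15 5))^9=(4 14 6 13 10 17 7 11)=[0, 1, 2, 3, 14, 5, 13, 11, 8, 9, 17, 4, 12, 10, 6, 15, 16, 7]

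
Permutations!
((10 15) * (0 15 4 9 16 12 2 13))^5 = (0 16 15 12 10 2 4 13 9) = [16, 1, 4, 3, 13, 5, 6, 7, 8, 0, 2, 11, 10, 9, 14, 12, 15]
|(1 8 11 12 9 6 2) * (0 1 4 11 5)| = |(0 1 8 5)(2 4 11 12 9 6)| = 12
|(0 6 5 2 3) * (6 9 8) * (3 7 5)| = 15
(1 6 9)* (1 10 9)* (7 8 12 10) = [0, 6, 2, 3, 4, 5, 1, 8, 12, 7, 9, 11, 10] = (1 6)(7 8 12 10 9)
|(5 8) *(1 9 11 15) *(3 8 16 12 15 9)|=|(1 3 8 5 16 12 15)(9 11)|=14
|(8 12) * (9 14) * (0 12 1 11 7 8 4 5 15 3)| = |(0 12 4 5 15 3)(1 11 7 8)(9 14)| = 12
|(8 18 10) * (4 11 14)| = 3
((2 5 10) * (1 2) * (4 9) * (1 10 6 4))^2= [0, 5, 6, 3, 1, 4, 9, 7, 8, 2, 10]= (10)(1 5 4)(2 6 9)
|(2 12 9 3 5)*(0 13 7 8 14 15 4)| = |(0 13 7 8 14 15 4)(2 12 9 3 5)| = 35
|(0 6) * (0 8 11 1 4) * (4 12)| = 7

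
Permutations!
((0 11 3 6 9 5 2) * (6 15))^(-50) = (0 5 6 3)(2 9 15 11) = [5, 1, 9, 0, 4, 6, 3, 7, 8, 15, 10, 2, 12, 13, 14, 11]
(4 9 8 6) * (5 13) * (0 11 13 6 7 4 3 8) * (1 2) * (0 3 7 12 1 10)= (0 11 13 5 6 7 4 9 3 8 12 1 2 10)= [11, 2, 10, 8, 9, 6, 7, 4, 12, 3, 0, 13, 1, 5]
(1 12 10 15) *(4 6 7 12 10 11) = [0, 10, 2, 3, 6, 5, 7, 12, 8, 9, 15, 4, 11, 13, 14, 1] = (1 10 15)(4 6 7 12 11)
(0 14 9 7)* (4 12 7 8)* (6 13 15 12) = [14, 1, 2, 3, 6, 5, 13, 0, 4, 8, 10, 11, 7, 15, 9, 12] = (0 14 9 8 4 6 13 15 12 7)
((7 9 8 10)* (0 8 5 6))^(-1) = (0 6 5 9 7 10 8) = [6, 1, 2, 3, 4, 9, 5, 10, 0, 7, 8]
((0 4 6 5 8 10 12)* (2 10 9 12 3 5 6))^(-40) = (0 5 4 8 2 9 10 12 3) = [5, 1, 9, 0, 8, 4, 6, 7, 2, 10, 12, 11, 3]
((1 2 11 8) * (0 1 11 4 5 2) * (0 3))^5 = (0 3 1)(2 5 4)(8 11) = [3, 0, 5, 1, 2, 4, 6, 7, 11, 9, 10, 8]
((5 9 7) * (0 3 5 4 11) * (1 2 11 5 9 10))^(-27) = [7, 0, 3, 4, 1, 2, 6, 10, 8, 5, 11, 9] = (0 7 10 11 9 5 2 3 4 1)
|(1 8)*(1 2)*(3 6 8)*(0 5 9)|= 15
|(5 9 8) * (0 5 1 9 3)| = |(0 5 3)(1 9 8)| = 3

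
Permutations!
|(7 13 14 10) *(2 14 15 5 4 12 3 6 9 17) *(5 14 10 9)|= |(2 10 7 13 15 14 9 17)(3 6 5 4 12)|= 40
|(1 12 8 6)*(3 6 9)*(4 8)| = |(1 12 4 8 9 3 6)| = 7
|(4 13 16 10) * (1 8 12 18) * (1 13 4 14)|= 8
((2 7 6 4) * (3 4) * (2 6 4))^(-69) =(2 7 4 6 3) =[0, 1, 7, 2, 6, 5, 3, 4]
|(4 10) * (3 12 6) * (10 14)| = |(3 12 6)(4 14 10)| = 3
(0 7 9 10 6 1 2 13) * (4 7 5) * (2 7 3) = (0 5 4 3 2 13)(1 7 9 10 6) = [5, 7, 13, 2, 3, 4, 1, 9, 8, 10, 6, 11, 12, 0]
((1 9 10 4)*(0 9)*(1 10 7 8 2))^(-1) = (0 1 2 8 7 9)(4 10) = [1, 2, 8, 3, 10, 5, 6, 9, 7, 0, 4]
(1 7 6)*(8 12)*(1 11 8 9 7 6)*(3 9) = (1 6 11 8 12 3 9 7) = [0, 6, 2, 9, 4, 5, 11, 1, 12, 7, 10, 8, 3]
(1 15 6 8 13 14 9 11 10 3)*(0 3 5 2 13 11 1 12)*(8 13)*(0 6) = (0 3 12 6 13 14 9 1 15)(2 8 11 10 5) = [3, 15, 8, 12, 4, 2, 13, 7, 11, 1, 5, 10, 6, 14, 9, 0]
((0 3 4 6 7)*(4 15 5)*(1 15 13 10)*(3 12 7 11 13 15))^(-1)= (0 7 12)(1 10 13 11 6 4 5 15 3)= [7, 10, 2, 1, 5, 15, 4, 12, 8, 9, 13, 6, 0, 11, 14, 3]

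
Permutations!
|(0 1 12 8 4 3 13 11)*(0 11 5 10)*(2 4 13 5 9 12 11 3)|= |(0 1 11 3 5 10)(2 4)(8 13 9 12)|= 12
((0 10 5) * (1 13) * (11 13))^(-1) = (0 5 10)(1 13 11) = [5, 13, 2, 3, 4, 10, 6, 7, 8, 9, 0, 1, 12, 11]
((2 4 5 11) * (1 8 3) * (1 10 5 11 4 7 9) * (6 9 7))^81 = (1 8 3 10 5 4 11 2 6 9) = [0, 8, 6, 10, 11, 4, 9, 7, 3, 1, 5, 2]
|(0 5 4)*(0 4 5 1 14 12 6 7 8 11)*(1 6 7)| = 8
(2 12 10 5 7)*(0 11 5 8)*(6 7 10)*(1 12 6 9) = (0 11 5 10 8)(1 12 9)(2 6 7) = [11, 12, 6, 3, 4, 10, 7, 2, 0, 1, 8, 5, 9]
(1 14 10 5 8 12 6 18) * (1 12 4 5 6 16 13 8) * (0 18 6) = [18, 14, 2, 3, 5, 1, 6, 7, 4, 9, 0, 11, 16, 8, 10, 15, 13, 17, 12] = (0 18 12 16 13 8 4 5 1 14 10)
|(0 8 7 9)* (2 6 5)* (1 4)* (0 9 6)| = |(9)(0 8 7 6 5 2)(1 4)| = 6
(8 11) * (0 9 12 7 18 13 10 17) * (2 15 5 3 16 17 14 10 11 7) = [9, 1, 15, 16, 4, 3, 6, 18, 7, 12, 14, 8, 2, 11, 10, 5, 17, 0, 13] = (0 9 12 2 15 5 3 16 17)(7 18 13 11 8)(10 14)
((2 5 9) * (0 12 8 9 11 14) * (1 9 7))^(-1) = [14, 7, 9, 3, 4, 2, 6, 8, 12, 1, 10, 5, 0, 13, 11] = (0 14 11 5 2 9 1 7 8 12)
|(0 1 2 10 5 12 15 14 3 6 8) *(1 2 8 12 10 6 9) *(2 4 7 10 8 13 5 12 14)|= |(0 4 7 10 12 15 2 6 14 3 9 1 13 5 8)|= 15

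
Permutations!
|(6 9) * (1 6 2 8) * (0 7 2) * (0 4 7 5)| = |(0 5)(1 6 9 4 7 2 8)| = 14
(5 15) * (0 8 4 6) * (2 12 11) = (0 8 4 6)(2 12 11)(5 15) = [8, 1, 12, 3, 6, 15, 0, 7, 4, 9, 10, 2, 11, 13, 14, 5]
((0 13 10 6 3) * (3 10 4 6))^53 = [3, 1, 2, 10, 13, 5, 4, 7, 8, 9, 6, 11, 12, 0] = (0 3 10 6 4 13)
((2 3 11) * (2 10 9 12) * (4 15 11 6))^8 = [0, 1, 12, 2, 6, 5, 3, 7, 8, 10, 11, 15, 9, 13, 14, 4] = (2 12 9 10 11 15 4 6 3)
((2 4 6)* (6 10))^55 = (2 6 10 4) = [0, 1, 6, 3, 2, 5, 10, 7, 8, 9, 4]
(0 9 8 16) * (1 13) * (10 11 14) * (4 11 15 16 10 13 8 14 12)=(0 9 14 13 1 8 10 15 16)(4 11 12)=[9, 8, 2, 3, 11, 5, 6, 7, 10, 14, 15, 12, 4, 1, 13, 16, 0]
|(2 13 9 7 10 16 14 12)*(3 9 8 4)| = |(2 13 8 4 3 9 7 10 16 14 12)| = 11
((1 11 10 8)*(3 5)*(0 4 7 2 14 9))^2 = (0 7 14)(1 10)(2 9 4)(8 11) = [7, 10, 9, 3, 2, 5, 6, 14, 11, 4, 1, 8, 12, 13, 0]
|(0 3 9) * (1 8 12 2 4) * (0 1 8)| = 4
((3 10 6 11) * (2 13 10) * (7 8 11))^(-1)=(2 3 11 8 7 6 10 13)=[0, 1, 3, 11, 4, 5, 10, 6, 7, 9, 13, 8, 12, 2]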